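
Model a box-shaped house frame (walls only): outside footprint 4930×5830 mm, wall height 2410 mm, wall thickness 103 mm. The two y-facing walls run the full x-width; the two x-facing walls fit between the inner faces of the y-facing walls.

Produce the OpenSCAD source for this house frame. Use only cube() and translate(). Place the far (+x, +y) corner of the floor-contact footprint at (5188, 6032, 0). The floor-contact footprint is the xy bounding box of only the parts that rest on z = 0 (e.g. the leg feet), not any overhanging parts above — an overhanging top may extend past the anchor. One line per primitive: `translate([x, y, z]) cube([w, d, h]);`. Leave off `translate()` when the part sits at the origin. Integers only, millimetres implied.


translate([258, 202, 0]) cube([4930, 103, 2410]);
translate([258, 5929, 0]) cube([4930, 103, 2410]);
translate([258, 305, 0]) cube([103, 5624, 2410]);
translate([5085, 305, 0]) cube([103, 5624, 2410]);


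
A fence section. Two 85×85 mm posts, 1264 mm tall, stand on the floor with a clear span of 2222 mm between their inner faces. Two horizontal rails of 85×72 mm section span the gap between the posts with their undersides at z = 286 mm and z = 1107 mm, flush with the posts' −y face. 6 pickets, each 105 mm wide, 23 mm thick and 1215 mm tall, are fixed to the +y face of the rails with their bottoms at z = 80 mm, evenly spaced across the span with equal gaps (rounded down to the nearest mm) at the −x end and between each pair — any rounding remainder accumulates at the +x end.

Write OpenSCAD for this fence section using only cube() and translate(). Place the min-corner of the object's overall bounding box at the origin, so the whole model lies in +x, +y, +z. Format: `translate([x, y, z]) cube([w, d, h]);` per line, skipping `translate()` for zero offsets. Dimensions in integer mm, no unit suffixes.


cube([85, 85, 1264]);
translate([2307, 0, 0]) cube([85, 85, 1264]);
translate([85, 0, 286]) cube([2222, 85, 72]);
translate([85, 0, 1107]) cube([2222, 85, 72]);
translate([312, 85, 80]) cube([105, 23, 1215]);
translate([644, 85, 80]) cube([105, 23, 1215]);
translate([976, 85, 80]) cube([105, 23, 1215]);
translate([1308, 85, 80]) cube([105, 23, 1215]);
translate([1640, 85, 80]) cube([105, 23, 1215]);
translate([1972, 85, 80]) cube([105, 23, 1215]);


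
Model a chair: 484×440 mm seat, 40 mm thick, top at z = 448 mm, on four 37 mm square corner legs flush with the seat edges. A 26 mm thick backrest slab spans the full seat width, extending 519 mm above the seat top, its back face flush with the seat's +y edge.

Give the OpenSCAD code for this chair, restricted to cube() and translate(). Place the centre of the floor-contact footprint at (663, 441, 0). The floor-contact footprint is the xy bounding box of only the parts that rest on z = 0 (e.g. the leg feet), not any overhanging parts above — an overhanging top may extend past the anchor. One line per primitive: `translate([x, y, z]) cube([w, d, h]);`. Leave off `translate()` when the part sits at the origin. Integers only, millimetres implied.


translate([421, 221, 408]) cube([484, 440, 40]);
translate([421, 221, 0]) cube([37, 37, 408]);
translate([868, 221, 0]) cube([37, 37, 408]);
translate([421, 624, 0]) cube([37, 37, 408]);
translate([868, 624, 0]) cube([37, 37, 408]);
translate([421, 635, 448]) cube([484, 26, 519]);


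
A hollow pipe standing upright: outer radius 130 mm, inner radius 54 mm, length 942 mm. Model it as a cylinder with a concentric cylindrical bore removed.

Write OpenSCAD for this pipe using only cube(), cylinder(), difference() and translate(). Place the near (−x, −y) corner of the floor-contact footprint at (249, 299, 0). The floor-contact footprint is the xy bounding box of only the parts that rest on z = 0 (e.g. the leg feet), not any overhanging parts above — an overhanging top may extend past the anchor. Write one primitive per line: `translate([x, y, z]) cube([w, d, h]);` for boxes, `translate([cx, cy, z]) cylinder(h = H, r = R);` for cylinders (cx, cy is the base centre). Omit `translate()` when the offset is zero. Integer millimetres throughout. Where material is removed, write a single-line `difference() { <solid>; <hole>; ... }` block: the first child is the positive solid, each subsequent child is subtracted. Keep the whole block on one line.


difference() { translate([379, 429, 0]) cylinder(h = 942, r = 130); translate([379, 429, 0]) cylinder(h = 942, r = 54); }


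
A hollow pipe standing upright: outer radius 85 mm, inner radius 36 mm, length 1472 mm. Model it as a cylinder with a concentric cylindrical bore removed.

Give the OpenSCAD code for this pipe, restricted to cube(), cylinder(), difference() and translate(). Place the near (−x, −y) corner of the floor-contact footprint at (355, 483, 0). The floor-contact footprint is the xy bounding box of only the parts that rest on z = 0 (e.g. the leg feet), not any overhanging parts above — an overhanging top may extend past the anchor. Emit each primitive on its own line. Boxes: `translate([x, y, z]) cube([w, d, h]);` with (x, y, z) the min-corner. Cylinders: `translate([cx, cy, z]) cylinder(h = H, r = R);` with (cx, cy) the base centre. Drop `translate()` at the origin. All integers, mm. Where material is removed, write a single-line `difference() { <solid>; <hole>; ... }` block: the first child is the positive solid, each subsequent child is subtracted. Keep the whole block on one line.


difference() { translate([440, 568, 0]) cylinder(h = 1472, r = 85); translate([440, 568, 0]) cylinder(h = 1472, r = 36); }


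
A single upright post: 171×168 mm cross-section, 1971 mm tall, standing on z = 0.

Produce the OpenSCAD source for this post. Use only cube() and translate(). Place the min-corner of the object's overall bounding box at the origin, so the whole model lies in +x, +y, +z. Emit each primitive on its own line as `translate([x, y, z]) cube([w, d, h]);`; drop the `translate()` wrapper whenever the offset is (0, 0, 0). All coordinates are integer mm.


cube([171, 168, 1971]);


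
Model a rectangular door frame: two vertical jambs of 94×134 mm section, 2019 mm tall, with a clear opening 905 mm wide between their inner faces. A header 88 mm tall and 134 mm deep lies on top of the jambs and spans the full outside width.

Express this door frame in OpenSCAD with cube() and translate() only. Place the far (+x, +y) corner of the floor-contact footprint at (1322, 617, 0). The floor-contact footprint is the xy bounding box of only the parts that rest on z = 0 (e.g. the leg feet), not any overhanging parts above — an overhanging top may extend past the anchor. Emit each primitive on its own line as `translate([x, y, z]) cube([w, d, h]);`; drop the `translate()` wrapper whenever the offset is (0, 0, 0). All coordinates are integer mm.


translate([229, 483, 0]) cube([94, 134, 2019]);
translate([1228, 483, 0]) cube([94, 134, 2019]);
translate([229, 483, 2019]) cube([1093, 134, 88]);


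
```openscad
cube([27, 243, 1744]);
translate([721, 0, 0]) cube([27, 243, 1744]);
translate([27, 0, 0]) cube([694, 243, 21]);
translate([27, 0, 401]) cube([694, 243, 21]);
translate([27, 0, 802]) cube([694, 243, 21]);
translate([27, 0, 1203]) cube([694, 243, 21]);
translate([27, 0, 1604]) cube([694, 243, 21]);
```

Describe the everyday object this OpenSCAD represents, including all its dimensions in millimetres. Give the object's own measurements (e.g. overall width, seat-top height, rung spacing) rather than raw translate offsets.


An open bookshelf. Two side panels, each 27 mm thick, 243 mm deep and 1744 mm tall, stand 748 mm apart (outside-to-outside). Between them sit 5 shelves, each 21 mm thick and 243 mm deep, spanning the full gap between the sides. The bottom shelf rests on the floor (its underside at z = 0) and the clear gap between one shelf's top and the next shelf's underside is 380 mm.


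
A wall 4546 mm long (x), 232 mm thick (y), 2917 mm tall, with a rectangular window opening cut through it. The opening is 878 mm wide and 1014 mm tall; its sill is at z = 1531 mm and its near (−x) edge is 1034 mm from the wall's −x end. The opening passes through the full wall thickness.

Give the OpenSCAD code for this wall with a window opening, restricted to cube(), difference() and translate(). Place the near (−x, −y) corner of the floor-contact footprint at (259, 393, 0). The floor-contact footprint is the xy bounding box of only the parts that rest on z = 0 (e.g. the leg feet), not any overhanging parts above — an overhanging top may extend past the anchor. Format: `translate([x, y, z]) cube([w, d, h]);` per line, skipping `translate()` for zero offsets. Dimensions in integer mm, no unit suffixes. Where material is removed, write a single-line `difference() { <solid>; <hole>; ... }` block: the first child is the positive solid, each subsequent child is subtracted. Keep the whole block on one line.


difference() { translate([259, 393, 0]) cube([4546, 232, 2917]); translate([1293, 393, 1531]) cube([878, 232, 1014]); }


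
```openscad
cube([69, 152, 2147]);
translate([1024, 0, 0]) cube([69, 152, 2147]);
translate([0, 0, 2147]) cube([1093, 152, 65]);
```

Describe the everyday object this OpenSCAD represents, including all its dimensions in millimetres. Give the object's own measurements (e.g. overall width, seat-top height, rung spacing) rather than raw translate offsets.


A door frame. The clear opening is 955 mm wide and 2147 mm high. Two 69 mm wide jambs, 152 mm deep, stand either side of the opening from the floor to the top of the opening. A 65 mm thick head sits across the top of both jambs, spanning the full outside width of the frame.


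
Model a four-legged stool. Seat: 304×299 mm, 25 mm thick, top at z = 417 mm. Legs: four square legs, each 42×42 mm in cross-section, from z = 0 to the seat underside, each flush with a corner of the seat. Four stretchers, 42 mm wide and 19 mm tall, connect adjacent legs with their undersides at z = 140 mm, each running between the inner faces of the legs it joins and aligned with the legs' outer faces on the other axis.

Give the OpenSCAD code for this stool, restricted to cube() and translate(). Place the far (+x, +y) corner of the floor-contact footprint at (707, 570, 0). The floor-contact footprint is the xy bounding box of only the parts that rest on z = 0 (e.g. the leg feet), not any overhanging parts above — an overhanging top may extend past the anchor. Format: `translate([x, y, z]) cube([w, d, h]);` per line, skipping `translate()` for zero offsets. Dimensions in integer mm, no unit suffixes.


translate([403, 271, 392]) cube([304, 299, 25]);
translate([403, 271, 0]) cube([42, 42, 392]);
translate([665, 271, 0]) cube([42, 42, 392]);
translate([403, 528, 0]) cube([42, 42, 392]);
translate([665, 528, 0]) cube([42, 42, 392]);
translate([445, 271, 140]) cube([220, 42, 19]);
translate([445, 528, 140]) cube([220, 42, 19]);
translate([403, 313, 140]) cube([42, 215, 19]);
translate([665, 313, 140]) cube([42, 215, 19]);


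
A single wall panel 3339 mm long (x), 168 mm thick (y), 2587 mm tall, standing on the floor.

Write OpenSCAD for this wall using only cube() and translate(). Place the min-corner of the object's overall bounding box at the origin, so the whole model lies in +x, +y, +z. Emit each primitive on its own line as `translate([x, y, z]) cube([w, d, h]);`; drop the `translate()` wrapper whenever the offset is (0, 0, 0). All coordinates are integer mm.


cube([3339, 168, 2587]);


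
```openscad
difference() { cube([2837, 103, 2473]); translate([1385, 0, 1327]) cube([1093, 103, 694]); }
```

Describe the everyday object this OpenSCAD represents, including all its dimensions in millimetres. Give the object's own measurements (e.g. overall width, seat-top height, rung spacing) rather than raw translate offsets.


A wall 2837 mm long (x), 103 mm thick (y), 2473 mm tall, with a rectangular window opening cut through it. The opening is 1093 mm wide and 694 mm tall; its sill is at z = 1327 mm and its near (−x) edge is 1385 mm from the wall's −x end. The opening passes through the full wall thickness.


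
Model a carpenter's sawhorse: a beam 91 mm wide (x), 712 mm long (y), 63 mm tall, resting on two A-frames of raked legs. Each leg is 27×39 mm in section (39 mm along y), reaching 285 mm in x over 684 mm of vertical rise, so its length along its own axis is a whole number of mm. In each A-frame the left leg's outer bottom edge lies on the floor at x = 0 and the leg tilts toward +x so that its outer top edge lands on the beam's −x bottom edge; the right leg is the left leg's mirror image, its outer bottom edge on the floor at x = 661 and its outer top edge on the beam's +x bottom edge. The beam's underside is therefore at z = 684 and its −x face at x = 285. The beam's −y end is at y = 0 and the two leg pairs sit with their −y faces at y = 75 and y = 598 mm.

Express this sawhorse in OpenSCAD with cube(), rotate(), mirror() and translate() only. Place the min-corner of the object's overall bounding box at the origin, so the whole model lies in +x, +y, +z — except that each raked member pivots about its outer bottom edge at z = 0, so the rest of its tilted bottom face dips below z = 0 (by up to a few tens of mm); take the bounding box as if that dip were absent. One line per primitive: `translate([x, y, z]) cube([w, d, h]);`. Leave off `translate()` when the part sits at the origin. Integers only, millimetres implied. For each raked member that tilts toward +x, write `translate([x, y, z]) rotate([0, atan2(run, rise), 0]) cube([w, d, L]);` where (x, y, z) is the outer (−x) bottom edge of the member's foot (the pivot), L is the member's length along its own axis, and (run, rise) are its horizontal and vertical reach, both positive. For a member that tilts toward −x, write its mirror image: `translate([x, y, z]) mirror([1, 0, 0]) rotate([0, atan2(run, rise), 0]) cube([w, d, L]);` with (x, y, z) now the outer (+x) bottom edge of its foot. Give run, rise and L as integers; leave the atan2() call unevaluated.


translate([285, 0, 684]) cube([91, 712, 63]);
translate([0, 75, 0]) rotate([0, atan2(285, 684), 0]) cube([27, 39, 741]);
translate([661, 75, 0]) mirror([1, 0, 0]) rotate([0, atan2(285, 684), 0]) cube([27, 39, 741]);
translate([0, 598, 0]) rotate([0, atan2(285, 684), 0]) cube([27, 39, 741]);
translate([661, 598, 0]) mirror([1, 0, 0]) rotate([0, atan2(285, 684), 0]) cube([27, 39, 741]);


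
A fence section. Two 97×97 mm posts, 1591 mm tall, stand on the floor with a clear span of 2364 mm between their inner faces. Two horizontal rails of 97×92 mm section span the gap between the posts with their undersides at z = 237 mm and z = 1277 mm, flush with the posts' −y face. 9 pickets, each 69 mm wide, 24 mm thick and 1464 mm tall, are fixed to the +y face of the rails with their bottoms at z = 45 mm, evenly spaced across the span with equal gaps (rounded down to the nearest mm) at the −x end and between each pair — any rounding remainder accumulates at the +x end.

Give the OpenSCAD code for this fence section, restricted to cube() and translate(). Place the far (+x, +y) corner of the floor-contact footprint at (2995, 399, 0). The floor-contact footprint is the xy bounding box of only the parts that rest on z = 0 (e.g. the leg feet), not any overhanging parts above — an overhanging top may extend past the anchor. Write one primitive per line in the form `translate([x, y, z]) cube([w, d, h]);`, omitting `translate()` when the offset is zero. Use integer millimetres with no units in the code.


translate([437, 302, 0]) cube([97, 97, 1591]);
translate([2898, 302, 0]) cube([97, 97, 1591]);
translate([534, 302, 237]) cube([2364, 97, 92]);
translate([534, 302, 1277]) cube([2364, 97, 92]);
translate([708, 399, 45]) cube([69, 24, 1464]);
translate([951, 399, 45]) cube([69, 24, 1464]);
translate([1194, 399, 45]) cube([69, 24, 1464]);
translate([1437, 399, 45]) cube([69, 24, 1464]);
translate([1680, 399, 45]) cube([69, 24, 1464]);
translate([1923, 399, 45]) cube([69, 24, 1464]);
translate([2166, 399, 45]) cube([69, 24, 1464]);
translate([2409, 399, 45]) cube([69, 24, 1464]);
translate([2652, 399, 45]) cube([69, 24, 1464]);


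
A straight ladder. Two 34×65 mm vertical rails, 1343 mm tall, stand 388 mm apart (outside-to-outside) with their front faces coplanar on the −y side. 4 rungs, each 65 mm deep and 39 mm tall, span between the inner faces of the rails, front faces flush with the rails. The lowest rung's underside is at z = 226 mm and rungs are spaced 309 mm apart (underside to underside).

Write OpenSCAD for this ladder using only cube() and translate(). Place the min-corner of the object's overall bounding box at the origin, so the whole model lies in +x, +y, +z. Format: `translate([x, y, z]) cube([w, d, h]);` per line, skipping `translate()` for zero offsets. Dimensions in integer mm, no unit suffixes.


cube([34, 65, 1343]);
translate([354, 0, 0]) cube([34, 65, 1343]);
translate([34, 0, 226]) cube([320, 65, 39]);
translate([34, 0, 535]) cube([320, 65, 39]);
translate([34, 0, 844]) cube([320, 65, 39]);
translate([34, 0, 1153]) cube([320, 65, 39]);


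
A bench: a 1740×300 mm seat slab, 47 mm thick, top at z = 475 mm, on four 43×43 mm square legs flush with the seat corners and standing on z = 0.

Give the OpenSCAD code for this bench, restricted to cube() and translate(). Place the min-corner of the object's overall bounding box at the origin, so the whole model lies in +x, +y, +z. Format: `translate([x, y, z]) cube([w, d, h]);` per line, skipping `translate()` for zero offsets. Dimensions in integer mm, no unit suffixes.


translate([0, 0, 428]) cube([1740, 300, 47]);
cube([43, 43, 428]);
translate([0, 257, 0]) cube([43, 43, 428]);
translate([1697, 0, 0]) cube([43, 43, 428]);
translate([1697, 257, 0]) cube([43, 43, 428]);


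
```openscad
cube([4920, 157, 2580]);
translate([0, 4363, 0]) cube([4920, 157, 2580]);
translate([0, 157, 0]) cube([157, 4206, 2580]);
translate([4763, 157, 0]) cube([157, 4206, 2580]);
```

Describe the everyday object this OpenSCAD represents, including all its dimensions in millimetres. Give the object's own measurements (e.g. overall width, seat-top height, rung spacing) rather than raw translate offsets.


The wall frame of a small rectangular building: four walls, each 2580 mm tall and 157 mm thick, enclosing a footprint 4920 mm (x) by 4520 mm (y) outside-to-outside, with no floor or roof. The front and back walls (the −y and +y sides) span the full width; the two side walls fit between them.


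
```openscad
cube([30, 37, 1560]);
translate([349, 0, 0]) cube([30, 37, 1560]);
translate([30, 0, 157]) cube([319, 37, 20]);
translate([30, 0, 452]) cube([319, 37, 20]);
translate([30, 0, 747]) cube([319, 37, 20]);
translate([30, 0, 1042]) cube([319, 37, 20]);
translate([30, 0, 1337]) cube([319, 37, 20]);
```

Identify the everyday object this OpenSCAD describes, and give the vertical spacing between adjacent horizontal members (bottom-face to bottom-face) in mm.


A ladder. The rung spacing is 295 mm.

Two tall 30×37 posts with 5 short bars between them — a ladder. Adjacent rungs sit at z = 157 and z = 452, so the spacing is 452 − 157 = 295 mm.


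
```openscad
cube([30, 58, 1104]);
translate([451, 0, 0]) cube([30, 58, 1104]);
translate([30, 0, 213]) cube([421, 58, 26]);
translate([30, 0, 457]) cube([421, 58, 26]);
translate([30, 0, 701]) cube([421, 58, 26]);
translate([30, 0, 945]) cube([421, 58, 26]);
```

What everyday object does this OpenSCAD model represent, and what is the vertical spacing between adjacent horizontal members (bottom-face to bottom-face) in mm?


A ladder. The rung spacing is 244 mm.

Two tall 30×58 posts with 4 short bars between them — a ladder. Adjacent rungs sit at z = 213 and z = 457, so the spacing is 457 − 213 = 244 mm.


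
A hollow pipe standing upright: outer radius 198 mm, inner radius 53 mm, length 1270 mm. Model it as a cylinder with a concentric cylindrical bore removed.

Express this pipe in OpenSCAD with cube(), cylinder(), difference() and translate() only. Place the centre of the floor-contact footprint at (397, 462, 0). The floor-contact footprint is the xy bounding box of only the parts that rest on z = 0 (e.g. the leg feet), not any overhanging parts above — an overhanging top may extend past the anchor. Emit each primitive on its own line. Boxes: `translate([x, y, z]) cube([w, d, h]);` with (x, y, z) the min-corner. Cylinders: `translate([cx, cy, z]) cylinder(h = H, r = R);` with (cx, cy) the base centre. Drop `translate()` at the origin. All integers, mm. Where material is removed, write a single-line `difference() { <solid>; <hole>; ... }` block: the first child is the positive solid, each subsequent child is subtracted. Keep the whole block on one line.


difference() { translate([397, 462, 0]) cylinder(h = 1270, r = 198); translate([397, 462, 0]) cylinder(h = 1270, r = 53); }


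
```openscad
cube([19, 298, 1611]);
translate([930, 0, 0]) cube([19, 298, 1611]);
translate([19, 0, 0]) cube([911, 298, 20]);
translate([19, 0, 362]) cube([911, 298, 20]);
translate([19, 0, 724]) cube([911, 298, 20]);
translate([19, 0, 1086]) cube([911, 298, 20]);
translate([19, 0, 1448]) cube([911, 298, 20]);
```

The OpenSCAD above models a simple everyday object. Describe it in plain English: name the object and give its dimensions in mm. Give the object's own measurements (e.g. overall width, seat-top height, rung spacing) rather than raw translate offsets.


An open bookshelf. Two side panels, each 19 mm thick, 298 mm deep and 1611 mm tall, stand 949 mm apart (outside-to-outside). Between them sit 5 shelves, each 20 mm thick and 298 mm deep, spanning the full gap between the sides. The bottom shelf rests on the floor (its underside at z = 0) and the clear gap between one shelf's top and the next shelf's underside is 342 mm.


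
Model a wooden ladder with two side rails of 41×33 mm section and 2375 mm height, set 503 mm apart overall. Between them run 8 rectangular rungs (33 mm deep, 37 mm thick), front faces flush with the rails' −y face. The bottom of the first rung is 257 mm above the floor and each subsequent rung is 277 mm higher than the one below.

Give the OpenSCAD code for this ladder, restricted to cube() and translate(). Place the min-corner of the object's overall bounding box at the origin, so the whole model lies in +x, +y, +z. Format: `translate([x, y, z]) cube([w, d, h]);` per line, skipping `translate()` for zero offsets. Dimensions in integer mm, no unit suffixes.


cube([41, 33, 2375]);
translate([462, 0, 0]) cube([41, 33, 2375]);
translate([41, 0, 257]) cube([421, 33, 37]);
translate([41, 0, 534]) cube([421, 33, 37]);
translate([41, 0, 811]) cube([421, 33, 37]);
translate([41, 0, 1088]) cube([421, 33, 37]);
translate([41, 0, 1365]) cube([421, 33, 37]);
translate([41, 0, 1642]) cube([421, 33, 37]);
translate([41, 0, 1919]) cube([421, 33, 37]);
translate([41, 0, 2196]) cube([421, 33, 37]);


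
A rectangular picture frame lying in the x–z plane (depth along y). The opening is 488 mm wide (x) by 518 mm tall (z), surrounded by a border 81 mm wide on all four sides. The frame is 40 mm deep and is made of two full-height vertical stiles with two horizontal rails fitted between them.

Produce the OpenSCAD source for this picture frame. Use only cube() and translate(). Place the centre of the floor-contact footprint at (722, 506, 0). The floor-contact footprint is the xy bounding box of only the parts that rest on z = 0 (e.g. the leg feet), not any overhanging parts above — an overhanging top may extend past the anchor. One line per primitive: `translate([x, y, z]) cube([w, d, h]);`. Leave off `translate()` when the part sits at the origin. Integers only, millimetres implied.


translate([397, 486, 0]) cube([81, 40, 680]);
translate([966, 486, 0]) cube([81, 40, 680]);
translate([478, 486, 0]) cube([488, 40, 81]);
translate([478, 486, 599]) cube([488, 40, 81]);


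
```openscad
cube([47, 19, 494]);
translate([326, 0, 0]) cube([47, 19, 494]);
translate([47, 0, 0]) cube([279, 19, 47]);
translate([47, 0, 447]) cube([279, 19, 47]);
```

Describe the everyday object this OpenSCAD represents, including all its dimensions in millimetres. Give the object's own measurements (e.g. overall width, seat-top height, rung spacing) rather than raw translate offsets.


A rectangular picture frame lying in the x–z plane (depth along y). The opening is 279 mm wide (x) by 400 mm tall (z), surrounded by a border 47 mm wide on all four sides. The frame is 19 mm deep and is made of two full-height vertical stiles with two horizontal rails fitted between them.


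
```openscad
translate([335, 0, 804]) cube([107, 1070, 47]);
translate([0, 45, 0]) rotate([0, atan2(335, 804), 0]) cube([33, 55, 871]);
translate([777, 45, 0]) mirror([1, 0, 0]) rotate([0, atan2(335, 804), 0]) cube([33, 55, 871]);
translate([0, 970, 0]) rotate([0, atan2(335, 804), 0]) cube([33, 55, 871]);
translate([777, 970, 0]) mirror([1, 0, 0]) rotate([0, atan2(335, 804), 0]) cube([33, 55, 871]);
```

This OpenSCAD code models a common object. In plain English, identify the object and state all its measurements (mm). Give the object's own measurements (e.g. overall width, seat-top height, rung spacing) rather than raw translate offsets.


A sawhorse. A 107×1070×47 mm beam (x, y, z) sits on two A-frame leg pairs. Each pair is two raked legs of 33×55 mm section (55 mm along y) splaying symmetrically in x. Each leg rises 804 mm vertically over 335 mm of horizontal reach and is 871 mm long along its own axis. Every leg's outer bottom edge rests on the floor and its outer top edge meets a bottom edge of the beam — the left legs (tilting toward +x) meet the beam's −x bottom edge, the right legs (their mirror images, tilting toward −x) meet its +x bottom edge — so the leg tops tuck under the beam, the beam's underside is 804 mm above the floor, and the feet are 777 mm apart outside-to-outside with the beam centred between them. The two leg pairs are set in 45 mm from either end of the beam.


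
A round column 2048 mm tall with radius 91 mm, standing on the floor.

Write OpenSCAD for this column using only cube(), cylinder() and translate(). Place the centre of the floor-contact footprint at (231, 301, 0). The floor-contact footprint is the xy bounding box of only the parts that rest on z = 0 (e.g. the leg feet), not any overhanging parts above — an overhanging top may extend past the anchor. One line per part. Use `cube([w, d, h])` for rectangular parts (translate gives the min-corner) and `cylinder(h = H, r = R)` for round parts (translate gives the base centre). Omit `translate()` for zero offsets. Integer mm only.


translate([231, 301, 0]) cylinder(h = 2048, r = 91);


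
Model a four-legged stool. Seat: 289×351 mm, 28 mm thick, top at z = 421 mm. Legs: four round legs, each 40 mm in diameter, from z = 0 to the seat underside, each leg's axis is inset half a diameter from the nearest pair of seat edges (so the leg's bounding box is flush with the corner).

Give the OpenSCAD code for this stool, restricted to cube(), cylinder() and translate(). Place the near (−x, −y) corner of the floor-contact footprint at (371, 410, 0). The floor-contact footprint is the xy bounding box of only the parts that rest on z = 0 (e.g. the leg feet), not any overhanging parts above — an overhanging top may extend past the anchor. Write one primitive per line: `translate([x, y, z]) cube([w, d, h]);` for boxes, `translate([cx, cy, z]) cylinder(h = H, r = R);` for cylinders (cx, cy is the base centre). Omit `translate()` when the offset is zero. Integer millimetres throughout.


// leg_h = 421 - 28 = 393
translate([371, 410, 393]) cube([289, 351, 28]);
translate([391, 430, 0]) cylinder(h = 393, r = 20);
translate([640, 430, 0]) cylinder(h = 393, r = 20);
translate([391, 741, 0]) cylinder(h = 393, r = 20);
translate([640, 741, 0]) cylinder(h = 393, r = 20);


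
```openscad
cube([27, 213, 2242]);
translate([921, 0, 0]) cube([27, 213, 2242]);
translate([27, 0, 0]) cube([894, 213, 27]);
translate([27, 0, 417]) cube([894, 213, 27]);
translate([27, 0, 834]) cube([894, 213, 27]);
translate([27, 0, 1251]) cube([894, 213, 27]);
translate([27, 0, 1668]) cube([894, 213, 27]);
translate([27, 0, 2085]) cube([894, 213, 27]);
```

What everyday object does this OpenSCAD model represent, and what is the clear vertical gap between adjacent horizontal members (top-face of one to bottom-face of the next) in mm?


A bookshelf. The clear shelf gap is 390 mm.

Two tall side panels with 6 horizontal boards between them — a bookshelf. The first two shelf undersides are at z = 0 and z = 417; with shelf thickness 27, the clear gap is 417 − 0 − 27 = 390 mm.


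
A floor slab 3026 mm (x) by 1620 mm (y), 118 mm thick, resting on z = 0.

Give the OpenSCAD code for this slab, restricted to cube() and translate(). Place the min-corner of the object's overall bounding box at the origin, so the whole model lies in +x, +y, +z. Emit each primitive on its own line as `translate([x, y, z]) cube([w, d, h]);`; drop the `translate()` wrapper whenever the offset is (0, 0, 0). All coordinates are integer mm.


cube([3026, 1620, 118]);


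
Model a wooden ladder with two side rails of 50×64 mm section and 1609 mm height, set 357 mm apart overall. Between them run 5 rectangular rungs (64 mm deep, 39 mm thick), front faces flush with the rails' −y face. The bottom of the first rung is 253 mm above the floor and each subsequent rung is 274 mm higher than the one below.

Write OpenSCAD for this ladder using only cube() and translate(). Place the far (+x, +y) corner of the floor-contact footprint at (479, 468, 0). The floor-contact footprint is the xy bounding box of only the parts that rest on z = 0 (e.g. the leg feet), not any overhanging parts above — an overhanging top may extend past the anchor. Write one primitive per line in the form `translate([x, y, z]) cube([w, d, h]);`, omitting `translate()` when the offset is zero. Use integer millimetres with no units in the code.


translate([122, 404, 0]) cube([50, 64, 1609]);
translate([429, 404, 0]) cube([50, 64, 1609]);
translate([172, 404, 253]) cube([257, 64, 39]);
translate([172, 404, 527]) cube([257, 64, 39]);
translate([172, 404, 801]) cube([257, 64, 39]);
translate([172, 404, 1075]) cube([257, 64, 39]);
translate([172, 404, 1349]) cube([257, 64, 39]);


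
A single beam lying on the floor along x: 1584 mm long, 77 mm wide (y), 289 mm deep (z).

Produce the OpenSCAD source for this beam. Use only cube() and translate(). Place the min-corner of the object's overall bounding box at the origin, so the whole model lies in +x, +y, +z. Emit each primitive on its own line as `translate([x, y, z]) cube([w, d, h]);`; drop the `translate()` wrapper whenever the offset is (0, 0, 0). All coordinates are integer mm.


cube([1584, 77, 289]);


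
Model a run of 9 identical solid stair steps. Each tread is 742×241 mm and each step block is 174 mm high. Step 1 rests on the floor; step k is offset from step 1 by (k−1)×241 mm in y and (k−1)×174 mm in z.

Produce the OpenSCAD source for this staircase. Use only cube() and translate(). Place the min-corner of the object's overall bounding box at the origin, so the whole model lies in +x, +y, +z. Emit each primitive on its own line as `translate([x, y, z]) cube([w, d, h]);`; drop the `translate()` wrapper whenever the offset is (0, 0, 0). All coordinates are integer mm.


cube([742, 241, 174]);
translate([0, 241, 174]) cube([742, 241, 174]);
translate([0, 482, 348]) cube([742, 241, 174]);
translate([0, 723, 522]) cube([742, 241, 174]);
translate([0, 964, 696]) cube([742, 241, 174]);
translate([0, 1205, 870]) cube([742, 241, 174]);
translate([0, 1446, 1044]) cube([742, 241, 174]);
translate([0, 1687, 1218]) cube([742, 241, 174]);
translate([0, 1928, 1392]) cube([742, 241, 174]);


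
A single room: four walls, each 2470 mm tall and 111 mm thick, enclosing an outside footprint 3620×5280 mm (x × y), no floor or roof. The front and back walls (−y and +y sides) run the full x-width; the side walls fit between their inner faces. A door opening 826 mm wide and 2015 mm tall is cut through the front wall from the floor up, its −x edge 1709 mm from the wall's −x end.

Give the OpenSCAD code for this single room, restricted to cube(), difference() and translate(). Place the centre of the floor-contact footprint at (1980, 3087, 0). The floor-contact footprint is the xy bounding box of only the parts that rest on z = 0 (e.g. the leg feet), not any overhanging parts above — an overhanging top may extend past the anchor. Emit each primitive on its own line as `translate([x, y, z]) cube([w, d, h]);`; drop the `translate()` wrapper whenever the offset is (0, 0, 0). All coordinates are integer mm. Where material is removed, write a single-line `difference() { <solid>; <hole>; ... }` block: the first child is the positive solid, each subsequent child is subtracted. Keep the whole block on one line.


difference() { translate([170, 447, 0]) cube([3620, 111, 2470]); translate([1879, 447, 0]) cube([826, 111, 2015]); }
translate([170, 5616, 0]) cube([3620, 111, 2470]);
translate([170, 558, 0]) cube([111, 5058, 2470]);
translate([3679, 558, 0]) cube([111, 5058, 2470]);


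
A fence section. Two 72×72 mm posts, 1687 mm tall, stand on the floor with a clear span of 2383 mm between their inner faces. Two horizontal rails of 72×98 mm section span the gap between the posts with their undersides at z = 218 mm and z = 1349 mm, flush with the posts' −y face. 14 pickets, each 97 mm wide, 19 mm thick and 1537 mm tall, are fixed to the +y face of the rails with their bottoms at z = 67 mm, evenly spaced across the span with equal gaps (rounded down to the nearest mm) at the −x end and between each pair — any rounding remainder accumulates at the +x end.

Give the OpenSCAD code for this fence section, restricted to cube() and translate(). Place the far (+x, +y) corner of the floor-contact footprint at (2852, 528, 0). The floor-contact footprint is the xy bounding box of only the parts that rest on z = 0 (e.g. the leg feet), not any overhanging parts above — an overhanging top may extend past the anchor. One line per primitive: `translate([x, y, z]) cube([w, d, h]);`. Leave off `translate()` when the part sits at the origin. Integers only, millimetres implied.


translate([325, 456, 0]) cube([72, 72, 1687]);
translate([2780, 456, 0]) cube([72, 72, 1687]);
translate([397, 456, 218]) cube([2383, 72, 98]);
translate([397, 456, 1349]) cube([2383, 72, 98]);
translate([465, 528, 67]) cube([97, 19, 1537]);
translate([630, 528, 67]) cube([97, 19, 1537]);
translate([795, 528, 67]) cube([97, 19, 1537]);
translate([960, 528, 67]) cube([97, 19, 1537]);
translate([1125, 528, 67]) cube([97, 19, 1537]);
translate([1290, 528, 67]) cube([97, 19, 1537]);
translate([1455, 528, 67]) cube([97, 19, 1537]);
translate([1620, 528, 67]) cube([97, 19, 1537]);
translate([1785, 528, 67]) cube([97, 19, 1537]);
translate([1950, 528, 67]) cube([97, 19, 1537]);
translate([2115, 528, 67]) cube([97, 19, 1537]);
translate([2280, 528, 67]) cube([97, 19, 1537]);
translate([2445, 528, 67]) cube([97, 19, 1537]);
translate([2610, 528, 67]) cube([97, 19, 1537]);


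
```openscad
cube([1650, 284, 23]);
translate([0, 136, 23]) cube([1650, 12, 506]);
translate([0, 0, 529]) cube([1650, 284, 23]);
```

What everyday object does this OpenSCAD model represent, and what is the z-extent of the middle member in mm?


An I-beam. The web height is 506 mm.

Two wide flanges with a thin centred web — an I-beam. Overall 552 mm minus two 23 mm flanges gives a web of 552 − 2·23 = 506 mm.


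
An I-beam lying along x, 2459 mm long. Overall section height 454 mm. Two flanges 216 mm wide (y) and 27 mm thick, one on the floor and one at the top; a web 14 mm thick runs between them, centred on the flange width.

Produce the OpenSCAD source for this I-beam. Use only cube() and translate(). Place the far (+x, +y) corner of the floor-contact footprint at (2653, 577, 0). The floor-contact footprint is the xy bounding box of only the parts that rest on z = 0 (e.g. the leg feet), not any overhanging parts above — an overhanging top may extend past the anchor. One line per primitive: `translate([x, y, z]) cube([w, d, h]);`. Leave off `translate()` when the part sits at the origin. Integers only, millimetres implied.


translate([194, 361, 0]) cube([2459, 216, 27]);
translate([194, 462, 27]) cube([2459, 14, 400]);
translate([194, 361, 427]) cube([2459, 216, 27]);


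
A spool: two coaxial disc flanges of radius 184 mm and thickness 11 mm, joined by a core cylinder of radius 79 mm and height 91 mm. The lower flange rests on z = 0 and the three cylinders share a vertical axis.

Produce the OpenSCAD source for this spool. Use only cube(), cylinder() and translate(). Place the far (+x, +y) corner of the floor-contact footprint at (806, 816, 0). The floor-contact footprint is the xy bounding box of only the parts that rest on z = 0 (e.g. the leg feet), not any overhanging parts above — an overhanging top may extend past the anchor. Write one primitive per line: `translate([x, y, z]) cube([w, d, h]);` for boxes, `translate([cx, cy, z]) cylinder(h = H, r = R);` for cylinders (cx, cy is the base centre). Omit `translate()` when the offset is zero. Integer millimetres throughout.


translate([622, 632, 0]) cylinder(h = 11, r = 184);
translate([622, 632, 11]) cylinder(h = 91, r = 79);
translate([622, 632, 102]) cylinder(h = 11, r = 184);


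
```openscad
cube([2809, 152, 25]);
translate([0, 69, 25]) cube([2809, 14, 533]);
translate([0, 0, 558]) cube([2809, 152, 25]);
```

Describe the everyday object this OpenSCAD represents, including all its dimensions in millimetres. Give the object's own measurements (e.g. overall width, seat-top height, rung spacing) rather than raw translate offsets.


An I-beam lying along x, 2809 mm long. Overall section height 583 mm. Two flanges 152 mm wide (y) and 25 mm thick, one on the floor and one at the top; a web 14 mm thick runs between them, centred on the flange width.


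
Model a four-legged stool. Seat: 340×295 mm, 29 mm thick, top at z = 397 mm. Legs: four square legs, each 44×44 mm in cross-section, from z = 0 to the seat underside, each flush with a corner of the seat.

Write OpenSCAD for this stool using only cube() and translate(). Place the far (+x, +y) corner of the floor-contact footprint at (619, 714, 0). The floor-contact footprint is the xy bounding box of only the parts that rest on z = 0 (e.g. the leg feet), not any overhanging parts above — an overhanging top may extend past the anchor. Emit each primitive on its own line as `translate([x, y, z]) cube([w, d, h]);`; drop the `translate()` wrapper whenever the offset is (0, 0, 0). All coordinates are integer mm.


// leg_h = 397 - 29 = 368
translate([279, 419, 368]) cube([340, 295, 29]);
translate([279, 419, 0]) cube([44, 44, 368]);
translate([575, 419, 0]) cube([44, 44, 368]);
translate([279, 670, 0]) cube([44, 44, 368]);
translate([575, 670, 0]) cube([44, 44, 368]);


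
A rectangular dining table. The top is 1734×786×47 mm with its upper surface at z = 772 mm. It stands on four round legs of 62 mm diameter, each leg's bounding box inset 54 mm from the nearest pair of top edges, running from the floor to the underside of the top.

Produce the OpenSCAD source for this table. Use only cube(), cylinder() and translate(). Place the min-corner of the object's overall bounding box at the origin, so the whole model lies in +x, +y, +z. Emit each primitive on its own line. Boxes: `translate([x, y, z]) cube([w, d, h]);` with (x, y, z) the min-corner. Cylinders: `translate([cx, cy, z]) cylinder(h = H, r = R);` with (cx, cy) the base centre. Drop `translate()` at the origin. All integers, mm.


translate([0, 0, 725]) cube([1734, 786, 47]);
translate([85, 85, 0]) cylinder(h = 725, r = 31);
translate([1649, 85, 0]) cylinder(h = 725, r = 31);
translate([85, 701, 0]) cylinder(h = 725, r = 31);
translate([1649, 701, 0]) cylinder(h = 725, r = 31);


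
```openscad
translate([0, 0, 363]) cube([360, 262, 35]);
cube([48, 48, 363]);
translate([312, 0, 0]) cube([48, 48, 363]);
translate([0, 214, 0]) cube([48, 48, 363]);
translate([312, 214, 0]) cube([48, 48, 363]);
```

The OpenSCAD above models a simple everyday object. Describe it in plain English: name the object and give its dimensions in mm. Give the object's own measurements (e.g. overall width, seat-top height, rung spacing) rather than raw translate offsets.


A simple wooden stool: a rectangular seat 360 mm (x) by 262 mm (y), 35 mm thick, top face at z = 398 mm, on four square legs, each 48×48 mm in cross-section. The legs rest on z = 0, each flush with a corner of the seat.
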